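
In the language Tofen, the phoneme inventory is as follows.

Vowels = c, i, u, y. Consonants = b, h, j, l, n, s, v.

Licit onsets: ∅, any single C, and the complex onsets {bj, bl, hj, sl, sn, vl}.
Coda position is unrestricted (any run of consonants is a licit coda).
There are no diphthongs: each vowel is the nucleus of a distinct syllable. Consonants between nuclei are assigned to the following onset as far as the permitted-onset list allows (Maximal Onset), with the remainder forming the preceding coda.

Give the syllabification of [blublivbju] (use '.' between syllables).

blu.bliv.bju

The vowels are u, i, u — 3 nuclei, so 3 syllables.
σ1/σ2 boundary: cluster /bl/ — /bl/ is itself a permitted onset, so the whole cluster goes right; preceding coda = ∅.
σ2/σ3 boundary: cluster /vbj/ — the longest permitted-onset suffix is /bj/; onset = /bj/, preceding coda = /v/.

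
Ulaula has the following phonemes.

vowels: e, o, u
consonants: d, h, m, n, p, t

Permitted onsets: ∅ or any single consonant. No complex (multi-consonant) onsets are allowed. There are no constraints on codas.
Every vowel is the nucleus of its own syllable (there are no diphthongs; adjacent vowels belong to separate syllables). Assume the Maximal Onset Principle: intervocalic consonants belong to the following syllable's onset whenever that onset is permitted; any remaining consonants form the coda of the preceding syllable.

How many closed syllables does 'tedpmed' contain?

The vowels are e, e — 2 nuclei, so 2 syllables.
/e…e/ gap (V1→V2): /dpm/; trying suffixes from longest down, /m/ is the first permitted one, so coda /dp/ | onset /m/.
Result: tedp.med.
Classifying each syllable: /tedp/ (closed), /med/ (closed).
Closed syllables: 2.

2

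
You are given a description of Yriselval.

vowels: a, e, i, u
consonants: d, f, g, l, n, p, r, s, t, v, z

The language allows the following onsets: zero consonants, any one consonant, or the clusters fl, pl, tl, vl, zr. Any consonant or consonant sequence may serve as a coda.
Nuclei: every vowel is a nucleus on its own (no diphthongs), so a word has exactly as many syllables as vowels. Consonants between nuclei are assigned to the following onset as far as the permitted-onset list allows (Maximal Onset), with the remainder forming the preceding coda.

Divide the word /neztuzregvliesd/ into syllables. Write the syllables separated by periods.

nez.tu.zreg.vli.esd

Nuclei (vowels): e, u, e, i, e → 5 syllables.
Between /e/ (V1) and /u/ (V2): /zt/; trying suffixes from longest down, /t/ is the first permitted one, so coda /z/ | onset /t/.
Between /u/ (V2) and /e/ (V3): cluster /zr/ — /zr/ is itself a permitted onset, so the whole cluster goes right; preceding coda = ∅.
Between /e/ (V3) and /i/ (V4): /gvl/ splits as /g/ + /vl/ (/vl/ is the longest suffix that is a licit onset).
Between /i/ (V4) and /e/ (V5): nothing intervenes; syllable break is V.V.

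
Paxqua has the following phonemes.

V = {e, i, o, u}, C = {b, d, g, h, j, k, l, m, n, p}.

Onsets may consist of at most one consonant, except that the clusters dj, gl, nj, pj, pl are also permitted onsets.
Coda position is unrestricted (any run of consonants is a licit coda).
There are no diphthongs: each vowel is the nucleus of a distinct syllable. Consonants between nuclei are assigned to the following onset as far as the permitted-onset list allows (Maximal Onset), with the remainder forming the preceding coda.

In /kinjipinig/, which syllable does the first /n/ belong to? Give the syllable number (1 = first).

2

Nuclei (vowels): i, i, i, i → 4 syllables.
Between /i/ (V1) and /i/ (V2): /nj/ is a licit onset in full, so it all attaches to the next syllable.
Between /i/ (V2) and /i/ (V3): just /p/ — single C goes to the following onset.
Between /i/ (V3) and /i/ (V4): /n/ is a single consonant, so it becomes the next onset.
Syllabification: ki.nji.pi.nig.
The first /n/ is in the onset of syllable 2 (/nji/).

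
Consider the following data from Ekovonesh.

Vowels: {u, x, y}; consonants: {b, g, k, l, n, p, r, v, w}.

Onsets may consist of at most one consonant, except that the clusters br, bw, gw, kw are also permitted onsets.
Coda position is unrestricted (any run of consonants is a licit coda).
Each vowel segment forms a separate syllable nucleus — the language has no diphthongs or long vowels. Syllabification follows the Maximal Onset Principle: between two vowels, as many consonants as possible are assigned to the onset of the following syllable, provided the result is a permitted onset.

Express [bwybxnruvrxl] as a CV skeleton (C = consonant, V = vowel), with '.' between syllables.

CCV.CVC.CVC.CVC

The vowels are y, x, u, x — 4 nuclei, so 4 syllables.
Between /y/ (V1) and /x/ (V2): just /b/ — single C goes to the following onset.
Between /x/ (V2) and /u/ (V3): /nr/; trying suffixes from longest down, /r/ is the first permitted one, so coda /n/ | onset /r/.
Between /u/ (V3) and /x/ (V4): /vr/ — longest licit onset from the right is /r/, leaving /v/ as coda.
Result: bwy.bxn.ruv.rxl.
Mapping each syllable to C/V: /bwy/ → CCV, /bxn/ → CVC, /ruv/ → CVC, /rxl/ → CVC.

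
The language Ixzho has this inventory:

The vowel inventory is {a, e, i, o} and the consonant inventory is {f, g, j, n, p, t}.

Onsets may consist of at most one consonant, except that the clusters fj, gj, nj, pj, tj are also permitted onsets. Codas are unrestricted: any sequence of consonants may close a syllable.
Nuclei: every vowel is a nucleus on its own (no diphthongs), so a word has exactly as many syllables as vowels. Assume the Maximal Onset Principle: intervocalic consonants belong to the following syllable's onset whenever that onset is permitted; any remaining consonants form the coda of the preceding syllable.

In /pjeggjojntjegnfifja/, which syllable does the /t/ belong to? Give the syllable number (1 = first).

Vowels present: e, o, e, i, a; each is a nucleus, giving 5 syllables.
σ1/σ2 boundary: cluster /ggj/ — the longest permitted-onset suffix is /gj/; onset = /gj/, preceding coda = /g/.
σ2/σ3 boundary: cluster /jntj/ — the longest permitted-onset suffix is /tj/; onset = /tj/, preceding coda = /jn/.
σ3/σ4 boundary: /gnf/ — longest licit onset from the right is /f/, leaving /gn/ as coda.
σ4/σ5 boundary: cluster /fj/ — /fj/ is itself a permitted onset, so the whole cluster goes right; preceding coda = ∅.
Putting it together: pjeg.gjojn.tjegn.fi.fja.
The /t/ is in the onset of syllable 3 (/tjegn/).

3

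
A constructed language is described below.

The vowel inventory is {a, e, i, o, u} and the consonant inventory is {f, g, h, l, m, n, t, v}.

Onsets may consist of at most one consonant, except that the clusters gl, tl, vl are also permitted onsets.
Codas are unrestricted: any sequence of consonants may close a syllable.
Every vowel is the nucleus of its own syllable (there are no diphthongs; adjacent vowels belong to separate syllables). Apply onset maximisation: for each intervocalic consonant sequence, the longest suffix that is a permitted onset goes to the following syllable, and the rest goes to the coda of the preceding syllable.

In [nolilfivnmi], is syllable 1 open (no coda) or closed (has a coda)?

Nuclei (vowels): o, i, i, i → 4 syllables.
V1 /o/ – V2 /i/: just /l/ — single C goes to the following onset.
V2 /i/ – V3 /i/: /lf/ splits as /l/ + /f/ (/f/ is the longest suffix that is a licit onset).
V3 /i/ – V4 /i/: /vnm/ — longest licit onset from the right is /m/, leaving /vn/ as coda.
So the parse is no.lil.fivn.mi.
Syllable 1 is /no/; it ends in its nucleus with no coda, so it is open.

open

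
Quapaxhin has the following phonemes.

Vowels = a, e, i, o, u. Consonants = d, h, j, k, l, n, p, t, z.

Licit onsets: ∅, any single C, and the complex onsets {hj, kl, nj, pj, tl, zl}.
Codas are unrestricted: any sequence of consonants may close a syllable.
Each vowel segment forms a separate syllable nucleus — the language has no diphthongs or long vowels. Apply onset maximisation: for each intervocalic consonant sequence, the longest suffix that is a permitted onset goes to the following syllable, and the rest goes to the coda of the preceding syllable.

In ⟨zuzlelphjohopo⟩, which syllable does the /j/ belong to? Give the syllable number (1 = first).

3

Vowels present: u, e, o, o, o; each is a nucleus, giving 5 syllables.
σ1/σ2 boundary: cluster /zl/ — /zl/ is itself a permitted onset, so the whole cluster goes right; preceding coda = ∅.
σ2/σ3 boundary: cluster /lphj/ — the longest permitted-onset suffix is /hj/; onset = /hj/, preceding coda = /lp/.
σ3/σ4 boundary: /h/ is a single consonant, so it becomes the next onset.
σ4/σ5 boundary: /p/ → onset of the next syllable (single consonants are always licit onsets).
So the parse is zu.zlelp.hjo.ho.po.
The /j/ is in the onset of syllable 3 (/hjo/).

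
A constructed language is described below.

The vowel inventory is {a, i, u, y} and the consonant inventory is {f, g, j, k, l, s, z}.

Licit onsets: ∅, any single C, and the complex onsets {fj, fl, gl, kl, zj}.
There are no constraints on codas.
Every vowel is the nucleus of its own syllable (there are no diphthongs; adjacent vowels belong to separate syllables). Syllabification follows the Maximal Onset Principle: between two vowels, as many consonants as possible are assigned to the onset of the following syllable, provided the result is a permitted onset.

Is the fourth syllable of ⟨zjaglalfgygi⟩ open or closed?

open

The vowels are a, a, y, i — 4 nuclei, so 4 syllables.
Between /a/ (V1) and /a/ (V2): /gl/ is a licit onset in full, so it all attaches to the next syllable.
Between /a/ (V2) and /y/ (V3): cluster /lfg/ — the longest permitted-onset suffix is /g/; onset = /g/, preceding coda = /lf/.
Between /y/ (V3) and /i/ (V4): just /g/ — single C goes to the following onset.
So the parse is zja.glalf.gy.gi.
Syllable 4 is /gi/; it ends in its nucleus with no coda, so it is open.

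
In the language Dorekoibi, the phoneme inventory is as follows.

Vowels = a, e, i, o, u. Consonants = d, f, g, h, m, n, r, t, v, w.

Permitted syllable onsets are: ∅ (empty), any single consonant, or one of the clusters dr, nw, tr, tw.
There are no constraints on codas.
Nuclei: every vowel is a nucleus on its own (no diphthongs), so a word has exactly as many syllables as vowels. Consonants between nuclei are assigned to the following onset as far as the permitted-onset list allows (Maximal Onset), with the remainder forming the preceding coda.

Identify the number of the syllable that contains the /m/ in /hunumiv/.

3

The vowels are u, u, i — 3 nuclei, so 3 syllables.
Between /u/ (V1) and /u/ (V2): /n/ is a single consonant, so it becomes the next onset.
Between /u/ (V2) and /i/ (V3): /m/ is a single consonant, so it becomes the next onset.
Putting it together: hu.nu.miv.
The /m/ is in the onset of syllable 3 (/miv/).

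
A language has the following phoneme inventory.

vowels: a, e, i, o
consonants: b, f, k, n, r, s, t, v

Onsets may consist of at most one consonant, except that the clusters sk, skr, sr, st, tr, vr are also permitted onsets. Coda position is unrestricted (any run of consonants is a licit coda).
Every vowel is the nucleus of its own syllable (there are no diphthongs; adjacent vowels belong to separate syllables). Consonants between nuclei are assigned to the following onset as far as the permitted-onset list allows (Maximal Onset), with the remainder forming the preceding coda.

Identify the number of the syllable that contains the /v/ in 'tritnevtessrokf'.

2

The vowels are i, e, e, o — 4 nuclei, so 4 syllables.
σ1/σ2 boundary: cluster /tn/ — the longest permitted-onset suffix is /n/; onset = /n/, preceding coda = /t/.
σ2/σ3 boundary: /vt/ — longest licit onset from the right is /t/, leaving /v/ as coda.
σ3/σ4 boundary: cluster /ssr/ — the longest permitted-onset suffix is /sr/; onset = /sr/, preceding coda = /s/.
Putting it together: trit.nev.tes.srokf.
The /v/ is in the coda of syllable 2 (/nev/).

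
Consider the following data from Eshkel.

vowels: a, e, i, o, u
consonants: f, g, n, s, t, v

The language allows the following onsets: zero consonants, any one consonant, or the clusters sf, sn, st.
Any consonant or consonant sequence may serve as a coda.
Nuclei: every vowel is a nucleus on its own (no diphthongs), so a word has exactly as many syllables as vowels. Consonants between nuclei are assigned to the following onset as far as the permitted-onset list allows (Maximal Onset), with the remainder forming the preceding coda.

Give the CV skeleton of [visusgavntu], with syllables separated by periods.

Vowels present: i, u, a, u; each is a nucleus, giving 4 syllables.
Between /i/ (V1) and /u/ (V2): just /s/ — single C goes to the following onset.
Between /u/ (V2) and /a/ (V3): /sg/; trying suffixes from longest down, /g/ is the first permitted one, so coda /s/ | onset /g/.
Between /a/ (V3) and /u/ (V4): /vnt/; trying suffixes from longest down, /t/ is the first permitted one, so coda /vn/ | onset /t/.
Syllabification: vi.sus.gavn.tu.
Mapping each syllable to C/V: /vi/ → CV, /sus/ → CVC, /gavn/ → CVCC, /tu/ → CV.

CV.CVC.CVCC.CV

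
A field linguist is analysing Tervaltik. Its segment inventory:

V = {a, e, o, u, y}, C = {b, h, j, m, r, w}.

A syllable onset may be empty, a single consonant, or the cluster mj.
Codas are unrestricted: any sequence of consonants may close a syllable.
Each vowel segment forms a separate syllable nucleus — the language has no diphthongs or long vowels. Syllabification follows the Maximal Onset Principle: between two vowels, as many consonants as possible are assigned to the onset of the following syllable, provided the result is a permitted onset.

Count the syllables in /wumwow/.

Nuclei (vowels): u, o → 2 syllables.

2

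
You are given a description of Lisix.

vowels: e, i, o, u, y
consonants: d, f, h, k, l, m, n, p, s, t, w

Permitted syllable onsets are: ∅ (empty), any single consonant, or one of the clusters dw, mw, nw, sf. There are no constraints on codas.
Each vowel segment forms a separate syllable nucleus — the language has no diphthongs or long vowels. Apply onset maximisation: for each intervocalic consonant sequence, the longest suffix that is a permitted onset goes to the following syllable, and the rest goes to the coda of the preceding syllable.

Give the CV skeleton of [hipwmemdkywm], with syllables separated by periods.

CVCC.CVCC.CVCC

Nuclei (vowels): i, e, y → 3 syllables.
Between /i/ (V1) and /e/ (V2): cluster /pwm/ — the longest permitted-onset suffix is /m/; onset = /m/, preceding coda = /pw/.
Between /e/ (V2) and /y/ (V3): /mdk/; trying suffixes from longest down, /k/ is the first permitted one, so coda /md/ | onset /k/.
Result: hipw.memd.kywm.
Mapping each syllable to C/V: /hipw/ → CVCC, /memd/ → CVCC, /kywm/ → CVCC.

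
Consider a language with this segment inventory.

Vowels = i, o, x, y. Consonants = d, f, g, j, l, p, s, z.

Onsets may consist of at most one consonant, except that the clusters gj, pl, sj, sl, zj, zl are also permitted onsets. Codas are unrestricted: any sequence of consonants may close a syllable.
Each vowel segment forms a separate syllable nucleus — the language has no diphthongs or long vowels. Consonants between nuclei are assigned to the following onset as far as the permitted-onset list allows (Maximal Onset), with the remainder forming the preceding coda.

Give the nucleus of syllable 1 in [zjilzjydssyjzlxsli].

i

Nuclei (vowels): i, y, y, x, i → 5 syllables.
The first nucleus (vowel 1 from the left) is /i/.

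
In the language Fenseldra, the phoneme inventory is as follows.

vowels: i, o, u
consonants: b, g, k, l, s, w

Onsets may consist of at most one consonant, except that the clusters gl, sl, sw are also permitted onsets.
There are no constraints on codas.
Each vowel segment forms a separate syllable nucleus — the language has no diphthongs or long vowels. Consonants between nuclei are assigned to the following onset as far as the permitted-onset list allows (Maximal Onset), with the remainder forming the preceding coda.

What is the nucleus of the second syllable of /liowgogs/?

Nuclei (vowels): i, o, o → 3 syllables.
The second nucleus (vowel 2 from the left) is /o/.

o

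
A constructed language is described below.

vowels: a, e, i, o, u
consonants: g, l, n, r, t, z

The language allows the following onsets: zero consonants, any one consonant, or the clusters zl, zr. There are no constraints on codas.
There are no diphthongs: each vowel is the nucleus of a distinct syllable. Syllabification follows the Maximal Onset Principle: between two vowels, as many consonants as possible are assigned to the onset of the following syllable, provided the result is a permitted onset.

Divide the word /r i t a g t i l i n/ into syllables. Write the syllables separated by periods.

Vowels present: i, a, i, i; each is a nucleus, giving 4 syllables.
V1 /i/ – V2 /a/: /t/ → onset of the next syllable (single consonants are always licit onsets).
V2 /a/ – V3 /i/: /gt/; trying suffixes from longest down, /t/ is the first permitted one, so coda /g/ | onset /t/.
V3 /i/ – V4 /i/: just /l/ — single C goes to the following onset.

ri.tag.ti.lin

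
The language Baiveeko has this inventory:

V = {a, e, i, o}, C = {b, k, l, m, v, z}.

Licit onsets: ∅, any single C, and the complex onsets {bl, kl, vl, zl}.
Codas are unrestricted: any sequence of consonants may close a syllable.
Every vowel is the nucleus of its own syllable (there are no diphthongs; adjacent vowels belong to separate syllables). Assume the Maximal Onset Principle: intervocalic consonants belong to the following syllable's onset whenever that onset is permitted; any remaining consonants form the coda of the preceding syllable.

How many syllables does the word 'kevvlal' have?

Vowels present: e, a; each is a nucleus, giving 2 syllables.

2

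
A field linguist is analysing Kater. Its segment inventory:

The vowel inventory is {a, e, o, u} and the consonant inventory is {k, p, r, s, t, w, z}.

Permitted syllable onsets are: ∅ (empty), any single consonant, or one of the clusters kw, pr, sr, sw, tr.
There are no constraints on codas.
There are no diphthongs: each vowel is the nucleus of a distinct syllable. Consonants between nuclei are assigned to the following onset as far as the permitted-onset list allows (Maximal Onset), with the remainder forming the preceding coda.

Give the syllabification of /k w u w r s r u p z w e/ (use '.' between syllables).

kwuwr.srupz.we

Nuclei (vowels): u, u, e → 3 syllables.
Between /u/ (V1) and /u/ (V2): /wrsr/ — longest licit onset from the right is /sr/, leaving /wr/ as coda.
Between /u/ (V2) and /e/ (V3): /pzw/; trying suffixes from longest down, /w/ is the first permitted one, so coda /pz/ | onset /w/.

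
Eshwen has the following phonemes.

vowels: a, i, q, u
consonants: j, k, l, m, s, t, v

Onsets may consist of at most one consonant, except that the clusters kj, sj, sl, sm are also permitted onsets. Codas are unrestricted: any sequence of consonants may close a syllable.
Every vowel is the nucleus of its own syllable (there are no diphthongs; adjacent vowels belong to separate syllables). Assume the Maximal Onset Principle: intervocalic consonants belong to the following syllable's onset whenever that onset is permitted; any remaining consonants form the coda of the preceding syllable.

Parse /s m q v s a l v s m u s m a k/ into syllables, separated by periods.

Vowels present: q, a, u, a; each is a nucleus, giving 4 syllables.
/q…a/ gap (V1→V2): /vs/ splits as /v/ + /s/ (/s/ is the longest suffix that is a licit onset).
/a…u/ gap (V2→V3): cluster /lvsm/ — the longest permitted-onset suffix is /sm/; onset = /sm/, preceding coda = /lv/.
/u…a/ gap (V3→V4): /sm/ is a licit onset in full, so it all attaches to the next syllable.

smqv.salv.smu.smak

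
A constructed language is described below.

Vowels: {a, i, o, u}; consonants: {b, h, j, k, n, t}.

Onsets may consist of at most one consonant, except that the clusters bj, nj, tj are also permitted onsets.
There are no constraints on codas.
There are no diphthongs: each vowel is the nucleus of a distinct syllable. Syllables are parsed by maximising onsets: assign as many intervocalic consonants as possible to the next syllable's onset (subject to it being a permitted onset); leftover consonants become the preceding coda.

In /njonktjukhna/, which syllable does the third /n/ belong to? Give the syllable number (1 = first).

3

Vowels present: o, u, a; each is a nucleus, giving 3 syllables.
Between /o/ (V1) and /u/ (V2): /nktj/; trying suffixes from longest down, /tj/ is the first permitted one, so coda /nk/ | onset /tj/.
Between /u/ (V2) and /a/ (V3): /khn/ splits as /kh/ + /n/ (/n/ is the longest suffix that is a licit onset).
So the parse is njonk.tjukh.na.
The third /n/ is in the onset of syllable 3 (/na/).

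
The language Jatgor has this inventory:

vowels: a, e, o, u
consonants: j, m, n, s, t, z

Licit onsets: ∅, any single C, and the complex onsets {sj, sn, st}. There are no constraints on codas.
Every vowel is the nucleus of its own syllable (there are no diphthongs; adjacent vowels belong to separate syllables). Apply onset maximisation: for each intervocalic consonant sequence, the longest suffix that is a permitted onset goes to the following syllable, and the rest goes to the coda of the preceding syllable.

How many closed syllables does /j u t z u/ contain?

1

Vowels present: u, u; each is a nucleus, giving 2 syllables.
/u…u/ gap (V1→V2): /tz/ splits as /t/ + /z/ (/z/ is the longest suffix that is a licit onset).
Putting it together: jut.zu.
Classifying each syllable: /jut/ (closed), /zu/ (open).
Closed syllables: 1.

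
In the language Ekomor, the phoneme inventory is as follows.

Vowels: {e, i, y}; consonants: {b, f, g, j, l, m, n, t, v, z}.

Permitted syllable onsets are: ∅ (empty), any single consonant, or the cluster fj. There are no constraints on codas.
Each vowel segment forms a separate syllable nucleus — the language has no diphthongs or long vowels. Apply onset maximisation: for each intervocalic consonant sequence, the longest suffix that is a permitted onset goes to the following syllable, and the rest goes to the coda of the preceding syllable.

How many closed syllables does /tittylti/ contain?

Vowels present: i, y, i; each is a nucleus, giving 3 syllables.
Between /i/ (V1) and /y/ (V2): /tt/ — longest licit onset from the right is /t/, leaving /t/ as coda.
Between /y/ (V2) and /i/ (V3): /lt/; trying suffixes from longest down, /t/ is the first permitted one, so coda /l/ | onset /t/.
Syllabification: tit.tyl.ti.
Classifying each syllable: /tit/ (closed), /tyl/ (closed), /ti/ (open).
Closed syllables: 2.

2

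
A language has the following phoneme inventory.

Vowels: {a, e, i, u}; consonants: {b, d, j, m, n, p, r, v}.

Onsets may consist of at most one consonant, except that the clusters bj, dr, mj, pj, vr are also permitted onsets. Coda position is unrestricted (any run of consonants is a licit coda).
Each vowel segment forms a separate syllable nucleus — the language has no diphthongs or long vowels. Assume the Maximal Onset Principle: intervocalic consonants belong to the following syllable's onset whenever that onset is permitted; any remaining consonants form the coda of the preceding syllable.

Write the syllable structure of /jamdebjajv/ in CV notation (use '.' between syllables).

Vowels present: a, e, a; each is a nucleus, giving 3 syllables.
Between /a/ (V1) and /e/ (V2): /md/ — longest licit onset from the right is /d/, leaving /m/ as coda.
Between /e/ (V2) and /a/ (V3): /bj/ is a licit onset in full, so it all attaches to the next syllable.
So the parse is jam.de.bjajv.
Mapping each syllable to C/V: /jam/ → CVC, /de/ → CV, /bjajv/ → CCVCC.

CVC.CV.CCVCC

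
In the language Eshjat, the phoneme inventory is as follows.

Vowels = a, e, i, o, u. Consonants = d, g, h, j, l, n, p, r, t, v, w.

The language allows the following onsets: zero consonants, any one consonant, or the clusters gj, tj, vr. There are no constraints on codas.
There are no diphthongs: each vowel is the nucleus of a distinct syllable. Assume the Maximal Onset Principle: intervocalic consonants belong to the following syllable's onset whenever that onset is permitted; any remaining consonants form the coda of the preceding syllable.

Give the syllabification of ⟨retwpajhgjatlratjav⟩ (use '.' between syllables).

retw.pajh.gjatl.ra.tjav

Vowels present: e, a, a, a, a; each is a nucleus, giving 5 syllables.
σ1/σ2 boundary: /twp/; trying suffixes from longest down, /p/ is the first permitted one, so coda /tw/ | onset /p/.
σ2/σ3 boundary: /jhgj/ splits as /jh/ + /gj/ (/gj/ is the longest suffix that is a licit onset).
σ3/σ4 boundary: /tlr/; trying suffixes from longest down, /r/ is the first permitted one, so coda /tl/ | onset /r/.
σ4/σ5 boundary: cluster /tj/ — /tj/ is itself a permitted onset, so the whole cluster goes right; preceding coda = ∅.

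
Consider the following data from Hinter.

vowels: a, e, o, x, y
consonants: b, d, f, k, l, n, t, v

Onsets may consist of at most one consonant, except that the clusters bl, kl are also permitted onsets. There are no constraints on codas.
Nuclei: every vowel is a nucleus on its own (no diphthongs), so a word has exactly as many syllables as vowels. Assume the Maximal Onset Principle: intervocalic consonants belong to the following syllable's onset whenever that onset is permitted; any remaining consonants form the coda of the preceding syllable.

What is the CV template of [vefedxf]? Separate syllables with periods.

CV.CV.CVC

The vowels are e, e, x — 3 nuclei, so 3 syllables.
Between /e/ (V1) and /e/ (V2): /f/ → onset of the next syllable (single consonants are always licit onsets).
Between /e/ (V2) and /x/ (V3): /d/ is a single consonant, so it becomes the next onset.
Syllabification: ve.fe.dxf.
Mapping each syllable to C/V: /ve/ → CV, /fe/ → CV, /dxf/ → CVC.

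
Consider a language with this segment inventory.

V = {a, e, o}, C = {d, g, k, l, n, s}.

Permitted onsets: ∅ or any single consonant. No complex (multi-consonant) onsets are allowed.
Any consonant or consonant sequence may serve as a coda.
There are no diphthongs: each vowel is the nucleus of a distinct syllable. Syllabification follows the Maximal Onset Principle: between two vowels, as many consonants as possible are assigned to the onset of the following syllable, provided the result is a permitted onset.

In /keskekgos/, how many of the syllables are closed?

3

The vowels are e, e, o — 3 nuclei, so 3 syllables.
V1 /e/ – V2 /e/: /sk/ — longest licit onset from the right is /k/, leaving /s/ as coda.
V2 /e/ – V3 /o/: /kg/ — longest licit onset from the right is /g/, leaving /k/ as coda.
Syllabification: kes.kek.gos.
Classifying each syllable: /kes/ (closed), /kek/ (closed), /gos/ (closed).
Closed syllables: 3.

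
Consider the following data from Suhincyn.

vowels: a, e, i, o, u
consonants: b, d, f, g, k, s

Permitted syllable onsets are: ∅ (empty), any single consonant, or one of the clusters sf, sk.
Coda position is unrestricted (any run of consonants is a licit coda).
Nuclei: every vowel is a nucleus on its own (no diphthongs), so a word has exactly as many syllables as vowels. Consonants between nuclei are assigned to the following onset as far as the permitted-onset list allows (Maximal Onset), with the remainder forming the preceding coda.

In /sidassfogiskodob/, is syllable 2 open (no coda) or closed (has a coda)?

closed

Nuclei (vowels): i, a, o, i, o, o → 6 syllables.
σ1/σ2 boundary: /d/ → onset of the next syllable (single consonants are always licit onsets).
σ2/σ3 boundary: /ssf/ splits as /s/ + /sf/ (/sf/ is the longest suffix that is a licit onset).
σ3/σ4 boundary: /g/ is a single consonant, so it becomes the next onset.
σ4/σ5 boundary: /sk/ is a licit onset in full, so it all attaches to the next syllable.
σ5/σ6 boundary: /d/ is a single consonant, so it becomes the next onset.
Syllabification: si.das.sfo.gi.sko.dob.
Syllable 2 is /das/ with coda /s/, so it is closed.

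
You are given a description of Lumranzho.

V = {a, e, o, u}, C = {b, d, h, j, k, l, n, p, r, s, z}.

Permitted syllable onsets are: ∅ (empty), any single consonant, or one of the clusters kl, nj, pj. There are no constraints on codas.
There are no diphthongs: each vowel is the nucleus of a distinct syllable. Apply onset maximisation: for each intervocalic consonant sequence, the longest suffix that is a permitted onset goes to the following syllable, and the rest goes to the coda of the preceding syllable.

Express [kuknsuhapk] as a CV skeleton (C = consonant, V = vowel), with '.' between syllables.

CVCC.CV.CVCC

Vowels present: u, u, a; each is a nucleus, giving 3 syllables.
V1 /u/ – V2 /u/: /kns/ — longest licit onset from the right is /s/, leaving /kn/ as coda.
V2 /u/ – V3 /a/: /h/ → onset of the next syllable (single consonants are always licit onsets).
Putting it together: kukn.su.hapk.
Mapping each syllable to C/V: /kukn/ → CVCC, /su/ → CV, /hapk/ → CVCC.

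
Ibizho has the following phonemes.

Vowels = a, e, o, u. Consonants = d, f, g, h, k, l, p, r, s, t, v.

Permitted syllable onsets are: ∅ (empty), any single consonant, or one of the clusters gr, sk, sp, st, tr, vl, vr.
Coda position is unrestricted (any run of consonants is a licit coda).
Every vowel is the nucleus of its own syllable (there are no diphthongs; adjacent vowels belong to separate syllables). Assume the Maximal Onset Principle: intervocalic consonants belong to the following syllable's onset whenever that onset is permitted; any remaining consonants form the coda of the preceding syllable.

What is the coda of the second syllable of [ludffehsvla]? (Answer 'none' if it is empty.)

hs

Vowels present: u, e, a; each is a nucleus, giving 3 syllables.
σ1/σ2 boundary: /dff/; trying suffixes from longest down, /f/ is the first permitted one, so coda /df/ | onset /f/.
σ2/σ3 boundary: /hsvl/ splits as /hs/ + /vl/ (/vl/ is the longest suffix that is a licit onset).
So the parse is ludf.fehs.vla.
Syllable 2 is /fehs/: onset /f/, nucleus /e/, coda /hs/.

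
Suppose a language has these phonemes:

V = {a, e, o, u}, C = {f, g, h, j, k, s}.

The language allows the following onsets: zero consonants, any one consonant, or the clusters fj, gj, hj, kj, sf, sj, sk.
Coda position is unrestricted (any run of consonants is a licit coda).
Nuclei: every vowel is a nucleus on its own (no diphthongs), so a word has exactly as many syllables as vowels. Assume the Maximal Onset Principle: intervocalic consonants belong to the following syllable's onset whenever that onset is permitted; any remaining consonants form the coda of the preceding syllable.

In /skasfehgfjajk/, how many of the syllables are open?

Vowels present: a, e, a; each is a nucleus, giving 3 syllables.
σ1/σ2 boundary: cluster /sf/ — /sf/ is itself a permitted onset, so the whole cluster goes right; preceding coda = ∅.
σ2/σ3 boundary: /hgfj/; trying suffixes from longest down, /fj/ is the first permitted one, so coda /hg/ | onset /fj/.
Result: ska.sfehg.fjajk.
Classifying each syllable: /ska/ (open), /sfehg/ (closed), /fjajk/ (closed).
Open syllables: 1.

1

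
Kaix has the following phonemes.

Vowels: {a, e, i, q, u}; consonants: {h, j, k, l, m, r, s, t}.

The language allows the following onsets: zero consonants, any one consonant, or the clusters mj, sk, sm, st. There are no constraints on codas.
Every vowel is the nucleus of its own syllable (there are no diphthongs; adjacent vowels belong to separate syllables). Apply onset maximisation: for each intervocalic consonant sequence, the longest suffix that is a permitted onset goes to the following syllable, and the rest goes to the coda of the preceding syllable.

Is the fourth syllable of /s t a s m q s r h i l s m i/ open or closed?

Nuclei (vowels): a, q, i, i → 4 syllables.
σ1/σ2 boundary: /sm/ is a licit onset in full, so it all attaches to the next syllable.
σ2/σ3 boundary: /srh/ splits as /sr/ + /h/ (/h/ is the longest suffix that is a licit onset).
σ3/σ4 boundary: /lsm/ splits as /l/ + /sm/ (/sm/ is the longest suffix that is a licit onset).
Syllabification: sta.smqsr.hil.smi.
Syllable 4 is /smi/; it ends in its nucleus with no coda, so it is open.

open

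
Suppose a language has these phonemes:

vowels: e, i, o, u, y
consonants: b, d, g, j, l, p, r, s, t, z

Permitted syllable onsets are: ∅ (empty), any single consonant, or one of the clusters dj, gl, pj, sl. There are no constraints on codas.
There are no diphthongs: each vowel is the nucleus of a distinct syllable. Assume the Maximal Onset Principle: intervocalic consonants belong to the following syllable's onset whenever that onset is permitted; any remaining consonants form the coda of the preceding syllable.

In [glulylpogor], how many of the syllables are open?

2

Vowels present: u, y, o, o; each is a nucleus, giving 4 syllables.
Between /u/ (V1) and /y/ (V2): /l/ → onset of the next syllable (single consonants are always licit onsets).
Between /y/ (V2) and /o/ (V3): /lp/ — longest licit onset from the right is /p/, leaving /l/ as coda.
Between /o/ (V3) and /o/ (V4): /g/ → onset of the next syllable (single consonants are always licit onsets).
So the parse is glu.lyl.po.gor.
Classifying each syllable: /glu/ (open), /lyl/ (closed), /po/ (open), /gor/ (closed).
Open syllables: 2.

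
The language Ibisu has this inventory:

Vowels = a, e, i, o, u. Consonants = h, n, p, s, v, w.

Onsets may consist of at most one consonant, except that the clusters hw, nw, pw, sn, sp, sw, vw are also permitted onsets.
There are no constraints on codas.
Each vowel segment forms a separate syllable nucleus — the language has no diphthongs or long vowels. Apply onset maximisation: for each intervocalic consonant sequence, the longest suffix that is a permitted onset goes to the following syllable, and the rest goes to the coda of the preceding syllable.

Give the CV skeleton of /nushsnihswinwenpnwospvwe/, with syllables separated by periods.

CVCC.CCVC.CCV.CCVCC.CCVCC.CCV

The vowels are u, i, i, e, o, e — 6 nuclei, so 6 syllables.
/u…i/ gap (V1→V2): /shsn/; trying suffixes from longest down, /sn/ is the first permitted one, so coda /sh/ | onset /sn/.
/i…i/ gap (V2→V3): /hsw/; trying suffixes from longest down, /sw/ is the first permitted one, so coda /h/ | onset /sw/.
/i…e/ gap (V3→V4): /nw/ is a licit onset in full, so it all attaches to the next syllable.
/e…o/ gap (V4→V5): cluster /npnw/ — the longest permitted-onset suffix is /nw/; onset = /nw/, preceding coda = /np/.
/o…e/ gap (V5→V6): /spvw/; trying suffixes from longest down, /vw/ is the first permitted one, so coda /sp/ | onset /vw/.
So the parse is nush.snih.swi.nwenp.nwosp.vwe.
Mapping each syllable to C/V: /nush/ → CVCC, /snih/ → CCVC, /swi/ → CCV, /nwenp/ → CCVCC, /nwosp/ → CCVCC, /vwe/ → CCV.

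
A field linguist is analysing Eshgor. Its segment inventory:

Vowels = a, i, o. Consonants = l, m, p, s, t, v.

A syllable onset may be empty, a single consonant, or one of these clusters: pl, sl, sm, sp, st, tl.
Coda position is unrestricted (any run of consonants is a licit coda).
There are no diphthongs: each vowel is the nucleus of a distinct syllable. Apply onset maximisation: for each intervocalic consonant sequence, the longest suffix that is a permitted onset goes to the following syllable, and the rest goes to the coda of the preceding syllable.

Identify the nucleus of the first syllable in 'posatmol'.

The vowels are o, a, o — 3 nuclei, so 3 syllables.
The first nucleus (vowel 1 from the left) is /o/.

o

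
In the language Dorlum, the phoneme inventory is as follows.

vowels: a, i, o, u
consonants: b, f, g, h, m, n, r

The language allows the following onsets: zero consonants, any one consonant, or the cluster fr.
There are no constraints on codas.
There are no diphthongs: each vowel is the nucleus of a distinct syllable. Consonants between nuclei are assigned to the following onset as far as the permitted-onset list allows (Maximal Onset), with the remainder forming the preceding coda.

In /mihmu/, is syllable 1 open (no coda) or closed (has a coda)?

Vowels present: i, u; each is a nucleus, giving 2 syllables.
Between /i/ (V1) and /u/ (V2): /hm/; trying suffixes from longest down, /m/ is the first permitted one, so coda /h/ | onset /m/.
Putting it together: mih.mu.
Syllable 1 is /mih/ with coda /h/, so it is closed.

closed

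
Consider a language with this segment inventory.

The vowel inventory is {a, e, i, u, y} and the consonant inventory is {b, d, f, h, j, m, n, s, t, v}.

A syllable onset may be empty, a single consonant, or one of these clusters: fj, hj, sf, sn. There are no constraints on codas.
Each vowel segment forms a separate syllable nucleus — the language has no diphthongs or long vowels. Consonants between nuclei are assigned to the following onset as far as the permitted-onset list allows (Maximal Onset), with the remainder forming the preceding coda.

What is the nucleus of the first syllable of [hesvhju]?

e

The vowels are e, u — 2 nuclei, so 2 syllables.
The first nucleus (vowel 1 from the left) is /e/.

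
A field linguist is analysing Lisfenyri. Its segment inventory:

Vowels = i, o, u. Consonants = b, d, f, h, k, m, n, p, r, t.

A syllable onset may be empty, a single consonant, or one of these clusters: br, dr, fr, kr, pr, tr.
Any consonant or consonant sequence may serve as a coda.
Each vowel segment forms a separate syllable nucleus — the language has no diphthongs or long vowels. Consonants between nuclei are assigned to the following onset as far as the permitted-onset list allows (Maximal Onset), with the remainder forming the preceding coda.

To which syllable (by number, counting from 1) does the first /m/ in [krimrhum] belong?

Nuclei (vowels): i, u → 2 syllables.
Between /i/ (V1) and /u/ (V2): /mrh/; trying suffixes from longest down, /h/ is the first permitted one, so coda /mr/ | onset /h/.
Result: krimr.hum.
The first /m/ is in the coda of syllable 1 (/krimr/).

1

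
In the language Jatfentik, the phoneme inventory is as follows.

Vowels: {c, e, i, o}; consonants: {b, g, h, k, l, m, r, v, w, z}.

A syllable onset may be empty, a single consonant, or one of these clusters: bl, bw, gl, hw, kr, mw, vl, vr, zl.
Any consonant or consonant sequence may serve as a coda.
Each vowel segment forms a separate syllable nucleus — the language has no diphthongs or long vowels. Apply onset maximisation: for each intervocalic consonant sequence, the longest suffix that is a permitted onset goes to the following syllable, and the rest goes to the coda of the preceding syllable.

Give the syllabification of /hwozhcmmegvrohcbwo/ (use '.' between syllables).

Vowels present: o, c, e, o, c, o; each is a nucleus, giving 6 syllables.
σ1/σ2 boundary: /zh/ — longest licit onset from the right is /h/, leaving /z/ as coda.
σ2/σ3 boundary: /mm/; trying suffixes from longest down, /m/ is the first permitted one, so coda /m/ | onset /m/.
σ3/σ4 boundary: cluster /gvr/ — the longest permitted-onset suffix is /vr/; onset = /vr/, preceding coda = /g/.
σ4/σ5 boundary: /h/ is a single consonant, so it becomes the next onset.
σ5/σ6 boundary: /bw/ — entire cluster is a permitted onset → onset /bw/, coda ∅.

hwoz.hcm.meg.vro.hc.bwo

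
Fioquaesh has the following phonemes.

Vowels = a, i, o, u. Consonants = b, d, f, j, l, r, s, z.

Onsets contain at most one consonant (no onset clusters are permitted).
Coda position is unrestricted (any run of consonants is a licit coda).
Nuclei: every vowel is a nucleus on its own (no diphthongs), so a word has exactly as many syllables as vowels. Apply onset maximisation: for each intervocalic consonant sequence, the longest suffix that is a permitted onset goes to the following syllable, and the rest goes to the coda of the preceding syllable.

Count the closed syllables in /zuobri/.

Vowels present: u, o, i; each is a nucleus, giving 3 syllables.
/u…o/ gap (V1→V2): nothing intervenes; syllable break is V.V.
/o…i/ gap (V2→V3): /br/ — longest licit onset from the right is /r/, leaving /b/ as coda.
Putting it together: zu.ob.ri.
Classifying each syllable: /zu/ (open), /ob/ (closed), /ri/ (open).
Closed syllables: 1.

1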